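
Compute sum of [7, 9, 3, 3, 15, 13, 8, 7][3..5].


Prefix sums: [0, 7, 16, 19, 22, 37, 50, 58, 65]
Sum[3..5] = prefix[6] - prefix[3] = 50 - 19 = 31


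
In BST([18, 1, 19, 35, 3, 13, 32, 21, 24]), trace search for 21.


BST root = 18
Search for 21: compare at each node
Path: [18, 19, 35, 32, 21]


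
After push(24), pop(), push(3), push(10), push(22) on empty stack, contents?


push(24) -> [24]
pop() returns 24 -> []
push(3) -> [3]
push(10) -> [3, 10]
push(22) -> [3, 10, 22]
Final stack (bottom to top): [3, 10, 22]


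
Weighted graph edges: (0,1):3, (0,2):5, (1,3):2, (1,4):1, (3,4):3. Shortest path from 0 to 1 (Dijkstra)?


Dijkstra from 0:
Distances: {0: 0, 1: 3, 2: 5, 3: 5, 4: 4}
Shortest distance to 1 = 3, path = [0, 1]


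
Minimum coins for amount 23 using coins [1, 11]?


dp[0]=0; dp[i]=1+min(dp[i-c] for c in coins)
...dp[18]=8, dp[19]=9, dp[20]=10, dp[21]=11, dp[22]=2, dp[23]=3
Minimum coins for 23 = 3


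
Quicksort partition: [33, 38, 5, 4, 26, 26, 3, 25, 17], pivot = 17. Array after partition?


Elements <= 17 go left of pivot.
Result: [5, 4, 3, 17, 26, 26, 33, 25, 38], pivot at index 3


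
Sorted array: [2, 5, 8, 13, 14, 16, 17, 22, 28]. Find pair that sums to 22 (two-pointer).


Two pointers: lo=0, hi=8
Found pair: (5, 17) summing to 22


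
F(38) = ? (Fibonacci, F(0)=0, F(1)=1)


F(n)=F(n-1)+F(n-2)
...F(36)=14930352, F(37)=24157817, F(38)=39088169


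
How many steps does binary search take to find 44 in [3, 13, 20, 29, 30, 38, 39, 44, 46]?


Search for 44:
[0,8] mid=4 arr[4]=30
[5,8] mid=6 arr[6]=39
[7,8] mid=7 arr[7]=44
Total: 3 comparisons


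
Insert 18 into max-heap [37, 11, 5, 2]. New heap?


Append 18: [37, 11, 5, 2, 18]
Bubble up: swap idx 4(18) with idx 1(11)
Result: [37, 18, 5, 2, 11]


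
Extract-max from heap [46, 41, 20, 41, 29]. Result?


Max = 46
Replace root with last, heapify down
Resulting heap: [41, 41, 20, 29]


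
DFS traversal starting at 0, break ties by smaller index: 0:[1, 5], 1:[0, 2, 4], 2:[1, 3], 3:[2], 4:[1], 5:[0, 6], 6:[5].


DFS stack-based: start with [0]
Visit order: [0, 1, 2, 3, 4, 5, 6]


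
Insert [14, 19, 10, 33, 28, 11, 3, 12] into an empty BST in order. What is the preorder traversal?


Root = 14; build tree by BST insertion.
Preorder traversal: [14, 10, 3, 11, 12, 19, 33, 28]


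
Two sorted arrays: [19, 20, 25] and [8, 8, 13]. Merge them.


Compare heads, take smaller each step.
Merged: [8, 8, 13, 19, 20, 25]


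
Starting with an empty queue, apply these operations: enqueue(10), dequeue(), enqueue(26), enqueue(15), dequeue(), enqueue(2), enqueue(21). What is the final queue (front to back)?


enqueue(10) -> [10]
dequeue() returns 10 -> []
enqueue(26) -> [26]
enqueue(15) -> [26, 15]
dequeue() returns 26 -> [15]
enqueue(2) -> [15, 2]
enqueue(21) -> [15, 2, 21]
Final queue (front to back): [15, 2, 21]


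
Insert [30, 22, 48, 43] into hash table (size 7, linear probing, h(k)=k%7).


Insertions: 30->slot 2; 22->slot 1; 48->slot 6; 43->slot 3
Table: [None, 22, 30, 43, None, None, 48]


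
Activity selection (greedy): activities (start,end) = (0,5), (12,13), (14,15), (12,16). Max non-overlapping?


Greedy: pick earliest-ending, then skip overlaps.
Selected (3 activities): [(0, 5), (12, 13), (14, 15)]


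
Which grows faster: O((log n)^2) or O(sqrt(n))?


polylogarithmic grows slower than sublinear
O((log n)^2) is asymptotically smaller; O(sqrt(n)) grows faster


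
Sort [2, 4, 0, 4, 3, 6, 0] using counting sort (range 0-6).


Count array: [2, 0, 1, 1, 2, 0, 1]
Reconstruct: [0, 0, 2, 3, 4, 4, 6]


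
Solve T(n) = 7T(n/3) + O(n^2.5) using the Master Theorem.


a=7, b=3, c=2.5. log_3(7)=1.771 < c=2.5. Case 3: O(n^c) = O(n^2.500)
Complexity: O(n^2.500)


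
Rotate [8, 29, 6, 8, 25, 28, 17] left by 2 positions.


Left rotate by 2: [6, 8, 25, 28, 17, 8, 29]


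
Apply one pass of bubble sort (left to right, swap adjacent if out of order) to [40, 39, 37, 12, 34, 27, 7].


After one pass: [39, 37, 12, 34, 27, 7, 40]


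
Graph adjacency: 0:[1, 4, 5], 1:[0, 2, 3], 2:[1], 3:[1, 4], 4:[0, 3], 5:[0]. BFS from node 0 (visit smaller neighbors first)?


BFS queue: start with [0]
Visit order: [0, 1, 4, 5, 2, 3]


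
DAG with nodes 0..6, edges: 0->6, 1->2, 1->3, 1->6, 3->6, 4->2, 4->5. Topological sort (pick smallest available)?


Kahn's algorithm, process smallest node first
Order: [0, 1, 3, 4, 2, 5, 6]


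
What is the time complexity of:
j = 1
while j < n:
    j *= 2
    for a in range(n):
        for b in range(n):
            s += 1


Per nesting level: O(log n) * O(n) * O(n) = O(n^2 log n)
Complexity: O(n^2 log n)


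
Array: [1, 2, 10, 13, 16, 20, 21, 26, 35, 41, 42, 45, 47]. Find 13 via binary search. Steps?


Search for 13:
[0,12] mid=6 arr[6]=21
[0,5] mid=2 arr[2]=10
[3,5] mid=4 arr[4]=16
[3,3] mid=3 arr[3]=13
Total: 4 comparisons


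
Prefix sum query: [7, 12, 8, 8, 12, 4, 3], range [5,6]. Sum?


Prefix sums: [0, 7, 19, 27, 35, 47, 51, 54]
Sum[5..6] = prefix[7] - prefix[5] = 54 - 47 = 7


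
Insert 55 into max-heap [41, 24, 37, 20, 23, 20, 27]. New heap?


Append 55: [41, 24, 37, 20, 23, 20, 27, 55]
Bubble up: swap idx 7(55) with idx 3(20); swap idx 3(55) with idx 1(24); swap idx 1(55) with idx 0(41)
Result: [55, 41, 37, 24, 23, 20, 27, 20]


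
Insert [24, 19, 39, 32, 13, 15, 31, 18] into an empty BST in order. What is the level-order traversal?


Root = 24; build tree by BST insertion.
Level-Order traversal: [24, 19, 39, 13, 32, 15, 31, 18]


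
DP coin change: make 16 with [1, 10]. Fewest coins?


dp[0]=0; dp[i]=1+min(dp[i-c] for c in coins)
...dp[11]=2, dp[12]=3, dp[13]=4, dp[14]=5, dp[15]=6, dp[16]=7
Minimum coins for 16 = 7


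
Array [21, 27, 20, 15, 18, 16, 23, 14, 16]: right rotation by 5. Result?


Right rotate by 5: [18, 16, 23, 14, 16, 21, 27, 20, 15]


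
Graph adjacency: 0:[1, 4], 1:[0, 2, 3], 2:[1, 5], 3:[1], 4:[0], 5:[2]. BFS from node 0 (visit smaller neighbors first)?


BFS queue: start with [0]
Visit order: [0, 1, 4, 2, 3, 5]


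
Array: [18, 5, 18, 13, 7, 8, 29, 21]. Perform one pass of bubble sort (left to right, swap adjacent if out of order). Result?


After one pass: [5, 18, 13, 7, 8, 18, 21, 29]


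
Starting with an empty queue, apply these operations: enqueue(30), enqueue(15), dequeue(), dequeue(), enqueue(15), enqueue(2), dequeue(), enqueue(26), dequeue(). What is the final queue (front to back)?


enqueue(30) -> [30]
enqueue(15) -> [30, 15]
dequeue() returns 30 -> [15]
dequeue() returns 15 -> []
enqueue(15) -> [15]
enqueue(2) -> [15, 2]
dequeue() returns 15 -> [2]
enqueue(26) -> [2, 26]
dequeue() returns 2 -> [26]
Final queue (front to back): [26]


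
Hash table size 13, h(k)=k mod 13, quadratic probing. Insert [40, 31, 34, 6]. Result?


Insertions: 40->slot 1; 31->slot 5; 34->slot 8; 6->slot 6
Table: [None, 40, None, None, None, 31, 6, None, 34, None, None, None, None]


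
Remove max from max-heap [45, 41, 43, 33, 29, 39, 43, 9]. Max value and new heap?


Max = 45
Replace root with last, heapify down
Resulting heap: [43, 41, 43, 33, 29, 39, 9]


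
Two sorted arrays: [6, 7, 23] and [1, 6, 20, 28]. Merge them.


Compare heads, take smaller each step.
Merged: [1, 6, 6, 7, 20, 23, 28]


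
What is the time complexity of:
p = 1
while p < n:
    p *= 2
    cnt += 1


Per nesting level: O(log n) = O(log n)
Complexity: O(log n)


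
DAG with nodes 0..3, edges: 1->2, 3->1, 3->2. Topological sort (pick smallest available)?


Kahn's algorithm, process smallest node first
Order: [0, 3, 1, 2]


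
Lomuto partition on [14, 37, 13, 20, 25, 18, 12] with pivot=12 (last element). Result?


Elements <= 12 go left of pivot.
Result: [12, 37, 13, 20, 25, 18, 14], pivot at index 0


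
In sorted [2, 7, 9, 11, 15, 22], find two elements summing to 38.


Two pointers: lo=0, hi=5
No pair sums to 38


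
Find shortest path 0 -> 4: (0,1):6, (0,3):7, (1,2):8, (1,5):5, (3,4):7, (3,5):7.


Dijkstra from 0:
Distances: {0: 0, 1: 6, 2: 14, 3: 7, 4: 14, 5: 11}
Shortest distance to 4 = 14, path = [0, 3, 4]


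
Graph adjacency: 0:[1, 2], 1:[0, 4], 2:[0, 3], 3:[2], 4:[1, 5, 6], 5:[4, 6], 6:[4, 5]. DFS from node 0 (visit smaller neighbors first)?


DFS stack-based: start with [0]
Visit order: [0, 1, 4, 5, 6, 2, 3]


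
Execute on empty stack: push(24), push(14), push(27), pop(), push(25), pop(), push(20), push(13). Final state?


push(24) -> [24]
push(14) -> [24, 14]
push(27) -> [24, 14, 27]
pop() returns 27 -> [24, 14]
push(25) -> [24, 14, 25]
pop() returns 25 -> [24, 14]
push(20) -> [24, 14, 20]
push(13) -> [24, 14, 20, 13]
Final stack (bottom to top): [24, 14, 20, 13]


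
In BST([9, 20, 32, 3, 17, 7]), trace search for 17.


BST root = 9
Search for 17: compare at each node
Path: [9, 20, 17]


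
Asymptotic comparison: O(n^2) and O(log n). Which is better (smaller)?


logarithmic grows slower than quadratic
O(log n) is asymptotically smaller; O(n^2) grows faster


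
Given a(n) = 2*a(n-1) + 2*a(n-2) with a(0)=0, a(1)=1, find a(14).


Build bottom-up:
...a(12)=49920, a(13)=136384, a(14)=2*136384+2*49920=372608


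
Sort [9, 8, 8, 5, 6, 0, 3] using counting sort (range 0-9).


Count array: [1, 0, 0, 1, 0, 1, 1, 0, 2, 1]
Reconstruct: [0, 3, 5, 6, 8, 8, 9]


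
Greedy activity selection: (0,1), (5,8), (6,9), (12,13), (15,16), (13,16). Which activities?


Greedy: pick earliest-ending, then skip overlaps.
Selected (4 activities): [(0, 1), (5, 8), (12, 13), (15, 16)]


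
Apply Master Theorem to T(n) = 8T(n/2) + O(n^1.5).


a=8, b=2, c=1.5. log_2(8)=3 > c=1.5. Case 1: O(n^log_b(a)) = O(n^3)
Complexity: O(n^3)


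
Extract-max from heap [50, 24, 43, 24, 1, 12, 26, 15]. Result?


Max = 50
Replace root with last, heapify down
Resulting heap: [43, 24, 26, 24, 1, 12, 15]


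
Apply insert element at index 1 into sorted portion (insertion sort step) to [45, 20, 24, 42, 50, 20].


After one pass: [20, 45, 24, 42, 50, 20]


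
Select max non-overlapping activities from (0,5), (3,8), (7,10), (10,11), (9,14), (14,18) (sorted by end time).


Greedy: pick earliest-ending, then skip overlaps.
Selected (4 activities): [(0, 5), (7, 10), (10, 11), (14, 18)]


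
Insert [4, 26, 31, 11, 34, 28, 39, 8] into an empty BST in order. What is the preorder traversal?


Root = 4; build tree by BST insertion.
Preorder traversal: [4, 26, 11, 8, 31, 28, 34, 39]


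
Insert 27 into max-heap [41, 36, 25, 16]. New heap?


Append 27: [41, 36, 25, 16, 27]
Bubble up: no swaps needed
Result: [41, 36, 25, 16, 27]


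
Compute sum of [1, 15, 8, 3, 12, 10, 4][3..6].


Prefix sums: [0, 1, 16, 24, 27, 39, 49, 53]
Sum[3..6] = prefix[7] - prefix[3] = 53 - 24 = 29


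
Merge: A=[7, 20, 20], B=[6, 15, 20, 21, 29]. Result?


Compare heads, take smaller each step.
Merged: [6, 7, 15, 20, 20, 20, 21, 29]


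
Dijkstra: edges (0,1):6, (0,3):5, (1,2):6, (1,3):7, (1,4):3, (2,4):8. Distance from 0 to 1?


Dijkstra from 0:
Distances: {0: 0, 1: 6, 2: 12, 3: 5, 4: 9}
Shortest distance to 1 = 6, path = [0, 1]


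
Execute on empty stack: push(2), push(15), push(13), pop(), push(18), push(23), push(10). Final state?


push(2) -> [2]
push(15) -> [2, 15]
push(13) -> [2, 15, 13]
pop() returns 13 -> [2, 15]
push(18) -> [2, 15, 18]
push(23) -> [2, 15, 18, 23]
push(10) -> [2, 15, 18, 23, 10]
Final stack (bottom to top): [2, 15, 18, 23, 10]


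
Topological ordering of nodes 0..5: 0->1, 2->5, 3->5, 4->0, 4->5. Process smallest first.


Kahn's algorithm, process smallest node first
Order: [2, 3, 4, 0, 1, 5]


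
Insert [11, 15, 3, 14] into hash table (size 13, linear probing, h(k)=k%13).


Insertions: 11->slot 11; 15->slot 2; 3->slot 3; 14->slot 1
Table: [None, 14, 15, 3, None, None, None, None, None, None, None, 11, None]


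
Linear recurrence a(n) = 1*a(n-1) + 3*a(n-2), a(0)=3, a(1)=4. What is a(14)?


Build bottom-up:
...a(12)=48787, a(13)=112276, a(14)=1*112276+3*48787=258637


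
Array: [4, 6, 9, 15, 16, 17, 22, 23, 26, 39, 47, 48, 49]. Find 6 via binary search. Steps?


Search for 6:
[0,12] mid=6 arr[6]=22
[0,5] mid=2 arr[2]=9
[0,1] mid=0 arr[0]=4
[1,1] mid=1 arr[1]=6
Total: 4 comparisons


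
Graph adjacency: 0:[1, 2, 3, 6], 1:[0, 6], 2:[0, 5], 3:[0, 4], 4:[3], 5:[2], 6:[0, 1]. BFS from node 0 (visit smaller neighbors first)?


BFS queue: start with [0]
Visit order: [0, 1, 2, 3, 6, 5, 4]


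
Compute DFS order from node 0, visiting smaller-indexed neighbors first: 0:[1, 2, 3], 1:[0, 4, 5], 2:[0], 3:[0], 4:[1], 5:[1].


DFS stack-based: start with [0]
Visit order: [0, 1, 4, 5, 2, 3]


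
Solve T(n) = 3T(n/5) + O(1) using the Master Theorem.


a=3, b=5, c=0. log_5(3)=0.683 > c=0. Case 1: O(n^log_b(a)) = O(n^0.683)
Complexity: O(n^0.683)


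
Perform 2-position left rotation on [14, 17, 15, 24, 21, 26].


Left rotate by 2: [15, 24, 21, 26, 14, 17]


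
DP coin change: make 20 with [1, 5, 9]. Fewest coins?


dp[0]=0; dp[i]=1+min(dp[i-c] for c in coins)
...dp[15]=3, dp[16]=4, dp[17]=5, dp[18]=2, dp[19]=3, dp[20]=4
Minimum coins for 20 = 4


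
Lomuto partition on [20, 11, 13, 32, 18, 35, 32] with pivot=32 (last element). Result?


Elements <= 32 go left of pivot.
Result: [20, 11, 13, 32, 18, 32, 35], pivot at index 5


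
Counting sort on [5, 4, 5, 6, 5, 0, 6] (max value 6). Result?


Count array: [1, 0, 0, 0, 1, 3, 2]
Reconstruct: [0, 4, 5, 5, 5, 6, 6]


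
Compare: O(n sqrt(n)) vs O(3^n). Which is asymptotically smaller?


n^1.5 grows slower than exponential (base 3)
O(n sqrt(n)) is asymptotically smaller; O(3^n) grows faster


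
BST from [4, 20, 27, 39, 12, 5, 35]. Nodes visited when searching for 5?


BST root = 4
Search for 5: compare at each node
Path: [4, 20, 12, 5]


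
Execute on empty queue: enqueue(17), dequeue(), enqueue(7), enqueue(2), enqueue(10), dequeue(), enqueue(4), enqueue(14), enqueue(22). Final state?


enqueue(17) -> [17]
dequeue() returns 17 -> []
enqueue(7) -> [7]
enqueue(2) -> [7, 2]
enqueue(10) -> [7, 2, 10]
dequeue() returns 7 -> [2, 10]
enqueue(4) -> [2, 10, 4]
enqueue(14) -> [2, 10, 4, 14]
enqueue(22) -> [2, 10, 4, 14, 22]
Final queue (front to back): [2, 10, 4, 14, 22]


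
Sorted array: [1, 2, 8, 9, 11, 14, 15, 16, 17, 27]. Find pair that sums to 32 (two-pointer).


Two pointers: lo=0, hi=9
Found pair: (15, 17) summing to 32


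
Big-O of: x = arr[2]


Analysis: constant-time operation, no loop
Complexity: O(1)


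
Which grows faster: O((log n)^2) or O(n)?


polylogarithmic grows slower than linear
O((log n)^2) is asymptotically smaller; O(n) grows faster


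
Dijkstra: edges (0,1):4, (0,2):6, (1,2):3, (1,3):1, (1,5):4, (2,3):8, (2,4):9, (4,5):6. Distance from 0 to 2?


Dijkstra from 0:
Distances: {0: 0, 1: 4, 2: 6, 3: 5, 4: 14, 5: 8}
Shortest distance to 2 = 6, path = [0, 2]


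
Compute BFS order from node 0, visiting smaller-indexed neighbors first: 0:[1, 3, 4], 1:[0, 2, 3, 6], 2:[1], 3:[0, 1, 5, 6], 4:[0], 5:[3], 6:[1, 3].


BFS queue: start with [0]
Visit order: [0, 1, 3, 4, 2, 6, 5]


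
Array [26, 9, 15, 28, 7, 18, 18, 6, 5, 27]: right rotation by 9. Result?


Right rotate by 9: [9, 15, 28, 7, 18, 18, 6, 5, 27, 26]


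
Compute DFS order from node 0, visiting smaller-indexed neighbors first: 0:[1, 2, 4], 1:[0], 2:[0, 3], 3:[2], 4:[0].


DFS stack-based: start with [0]
Visit order: [0, 1, 2, 3, 4]


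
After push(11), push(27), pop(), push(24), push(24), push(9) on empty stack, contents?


push(11) -> [11]
push(27) -> [11, 27]
pop() returns 27 -> [11]
push(24) -> [11, 24]
push(24) -> [11, 24, 24]
push(9) -> [11, 24, 24, 9]
Final stack (bottom to top): [11, 24, 24, 9]


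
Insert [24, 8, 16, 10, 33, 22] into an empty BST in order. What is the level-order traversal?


Root = 24; build tree by BST insertion.
Level-Order traversal: [24, 8, 33, 16, 10, 22]


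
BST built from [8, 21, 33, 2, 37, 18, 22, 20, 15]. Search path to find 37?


BST root = 8
Search for 37: compare at each node
Path: [8, 21, 33, 37]


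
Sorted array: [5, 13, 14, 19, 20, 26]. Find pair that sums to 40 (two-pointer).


Two pointers: lo=0, hi=5
Found pair: (14, 26) summing to 40


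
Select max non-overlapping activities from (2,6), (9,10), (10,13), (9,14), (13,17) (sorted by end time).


Greedy: pick earliest-ending, then skip overlaps.
Selected (4 activities): [(2, 6), (9, 10), (10, 13), (13, 17)]


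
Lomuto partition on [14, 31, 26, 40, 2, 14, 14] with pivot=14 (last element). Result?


Elements <= 14 go left of pivot.
Result: [14, 2, 14, 14, 31, 26, 40], pivot at index 3


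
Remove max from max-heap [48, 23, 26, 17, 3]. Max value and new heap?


Max = 48
Replace root with last, heapify down
Resulting heap: [26, 23, 3, 17]


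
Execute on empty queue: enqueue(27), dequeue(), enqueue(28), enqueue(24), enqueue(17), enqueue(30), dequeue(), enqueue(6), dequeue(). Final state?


enqueue(27) -> [27]
dequeue() returns 27 -> []
enqueue(28) -> [28]
enqueue(24) -> [28, 24]
enqueue(17) -> [28, 24, 17]
enqueue(30) -> [28, 24, 17, 30]
dequeue() returns 28 -> [24, 17, 30]
enqueue(6) -> [24, 17, 30, 6]
dequeue() returns 24 -> [17, 30, 6]
Final queue (front to back): [17, 30, 6]


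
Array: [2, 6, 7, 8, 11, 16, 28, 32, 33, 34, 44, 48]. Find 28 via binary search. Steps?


Search for 28:
[0,11] mid=5 arr[5]=16
[6,11] mid=8 arr[8]=33
[6,7] mid=6 arr[6]=28
Total: 3 comparisons


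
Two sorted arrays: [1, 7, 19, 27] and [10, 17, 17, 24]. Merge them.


Compare heads, take smaller each step.
Merged: [1, 7, 10, 17, 17, 19, 24, 27]


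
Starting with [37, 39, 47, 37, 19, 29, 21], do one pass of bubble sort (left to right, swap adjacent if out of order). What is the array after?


After one pass: [37, 39, 37, 19, 29, 21, 47]


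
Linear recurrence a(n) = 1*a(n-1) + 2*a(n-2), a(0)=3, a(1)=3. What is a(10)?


Build bottom-up:
...a(8)=513, a(9)=1023, a(10)=1*1023+2*513=2049


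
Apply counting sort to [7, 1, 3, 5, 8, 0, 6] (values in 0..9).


Count array: [1, 1, 0, 1, 0, 1, 1, 1, 1, 0]
Reconstruct: [0, 1, 3, 5, 6, 7, 8]


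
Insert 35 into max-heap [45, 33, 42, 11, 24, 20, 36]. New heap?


Append 35: [45, 33, 42, 11, 24, 20, 36, 35]
Bubble up: swap idx 7(35) with idx 3(11); swap idx 3(35) with idx 1(33)
Result: [45, 35, 42, 33, 24, 20, 36, 11]


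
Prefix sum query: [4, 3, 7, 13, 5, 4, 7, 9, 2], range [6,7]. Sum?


Prefix sums: [0, 4, 7, 14, 27, 32, 36, 43, 52, 54]
Sum[6..7] = prefix[8] - prefix[6] = 52 - 36 = 16


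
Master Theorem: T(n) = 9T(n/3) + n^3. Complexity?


a=9, b=3, c=3. log_3(9)=2 < c=3. Case 3: O(n^c) = O(n^3)
Complexity: O(n^3)


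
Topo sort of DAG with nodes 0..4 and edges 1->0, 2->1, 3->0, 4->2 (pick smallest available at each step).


Kahn's algorithm, process smallest node first
Order: [3, 4, 2, 1, 0]


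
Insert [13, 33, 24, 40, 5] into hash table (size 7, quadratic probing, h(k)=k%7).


Insertions: 13->slot 6; 33->slot 5; 24->slot 3; 40->slot 2; 5->slot 0
Table: [5, None, 40, 24, None, 33, 13]


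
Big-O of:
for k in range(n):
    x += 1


Per nesting level: O(n) = O(n)
Complexity: O(n)


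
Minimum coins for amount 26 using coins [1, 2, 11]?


dp[0]=0; dp[i]=1+min(dp[i-c] for c in coins)
...dp[21]=6, dp[22]=2, dp[23]=3, dp[24]=3, dp[25]=4, dp[26]=4
Minimum coins for 26 = 4


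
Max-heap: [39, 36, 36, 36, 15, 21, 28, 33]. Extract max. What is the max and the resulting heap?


Max = 39
Replace root with last, heapify down
Resulting heap: [36, 36, 36, 33, 15, 21, 28]


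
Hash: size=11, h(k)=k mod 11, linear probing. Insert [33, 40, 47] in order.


Insertions: 33->slot 0; 40->slot 7; 47->slot 3
Table: [33, None, None, 47, None, None, None, 40, None, None, None]


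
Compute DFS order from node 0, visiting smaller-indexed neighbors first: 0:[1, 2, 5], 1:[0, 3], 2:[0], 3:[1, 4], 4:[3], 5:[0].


DFS stack-based: start with [0]
Visit order: [0, 1, 3, 4, 2, 5]


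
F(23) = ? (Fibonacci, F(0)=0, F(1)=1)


F(n)=F(n-1)+F(n-2)
...F(21)=10946, F(22)=17711, F(23)=28657


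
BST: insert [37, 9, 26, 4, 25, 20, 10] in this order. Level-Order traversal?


Root = 37; build tree by BST insertion.
Level-Order traversal: [37, 9, 4, 26, 25, 20, 10]


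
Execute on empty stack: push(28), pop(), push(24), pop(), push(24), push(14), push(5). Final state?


push(28) -> [28]
pop() returns 28 -> []
push(24) -> [24]
pop() returns 24 -> []
push(24) -> [24]
push(14) -> [24, 14]
push(5) -> [24, 14, 5]
Final stack (bottom to top): [24, 14, 5]


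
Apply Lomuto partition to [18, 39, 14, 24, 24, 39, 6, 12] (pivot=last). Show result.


Elements <= 12 go left of pivot.
Result: [6, 12, 14, 24, 24, 39, 18, 39], pivot at index 1


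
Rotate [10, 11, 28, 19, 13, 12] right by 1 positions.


Right rotate by 1: [12, 10, 11, 28, 19, 13]


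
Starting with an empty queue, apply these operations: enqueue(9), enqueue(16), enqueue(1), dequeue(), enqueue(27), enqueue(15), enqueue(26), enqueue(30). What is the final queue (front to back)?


enqueue(9) -> [9]
enqueue(16) -> [9, 16]
enqueue(1) -> [9, 16, 1]
dequeue() returns 9 -> [16, 1]
enqueue(27) -> [16, 1, 27]
enqueue(15) -> [16, 1, 27, 15]
enqueue(26) -> [16, 1, 27, 15, 26]
enqueue(30) -> [16, 1, 27, 15, 26, 30]
Final queue (front to back): [16, 1, 27, 15, 26, 30]


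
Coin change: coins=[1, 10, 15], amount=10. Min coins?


dp[0]=0; dp[i]=1+min(dp[i-c] for c in coins)
...dp[5]=5, dp[6]=6, dp[7]=7, dp[8]=8, dp[9]=9, dp[10]=1
Minimum coins for 10 = 1


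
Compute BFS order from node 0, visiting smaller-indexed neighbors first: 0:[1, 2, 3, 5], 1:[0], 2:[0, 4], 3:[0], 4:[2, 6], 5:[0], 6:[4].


BFS queue: start with [0]
Visit order: [0, 1, 2, 3, 5, 4, 6]


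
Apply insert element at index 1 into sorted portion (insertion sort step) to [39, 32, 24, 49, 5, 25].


After one pass: [32, 39, 24, 49, 5, 25]


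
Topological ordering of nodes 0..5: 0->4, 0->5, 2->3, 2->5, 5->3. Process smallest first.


Kahn's algorithm, process smallest node first
Order: [0, 1, 2, 4, 5, 3]


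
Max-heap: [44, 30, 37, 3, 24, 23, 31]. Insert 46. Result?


Append 46: [44, 30, 37, 3, 24, 23, 31, 46]
Bubble up: swap idx 7(46) with idx 3(3); swap idx 3(46) with idx 1(30); swap idx 1(46) with idx 0(44)
Result: [46, 44, 37, 30, 24, 23, 31, 3]


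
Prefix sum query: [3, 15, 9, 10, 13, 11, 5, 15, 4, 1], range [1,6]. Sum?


Prefix sums: [0, 3, 18, 27, 37, 50, 61, 66, 81, 85, 86]
Sum[1..6] = prefix[7] - prefix[1] = 66 - 3 = 63


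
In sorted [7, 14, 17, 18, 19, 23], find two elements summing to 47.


Two pointers: lo=0, hi=5
No pair sums to 47


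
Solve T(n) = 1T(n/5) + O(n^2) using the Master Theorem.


a=1, b=5, c=2. log_5(1)=0 < c=2. Case 3: O(n^c) = O(n^2)
Complexity: O(n^2)


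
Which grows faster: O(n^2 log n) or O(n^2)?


quadratic grows slower than n^2 log n
O(n^2) is asymptotically smaller; O(n^2 log n) grows faster


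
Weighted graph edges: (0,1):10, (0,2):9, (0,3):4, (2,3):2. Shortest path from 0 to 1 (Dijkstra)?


Dijkstra from 0:
Distances: {0: 0, 1: 10, 2: 6, 3: 4}
Shortest distance to 1 = 10, path = [0, 1]


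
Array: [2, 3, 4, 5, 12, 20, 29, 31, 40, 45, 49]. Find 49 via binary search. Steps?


Search for 49:
[0,10] mid=5 arr[5]=20
[6,10] mid=8 arr[8]=40
[9,10] mid=9 arr[9]=45
[10,10] mid=10 arr[10]=49
Total: 4 comparisons


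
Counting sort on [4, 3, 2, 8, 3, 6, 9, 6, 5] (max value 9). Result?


Count array: [0, 0, 1, 2, 1, 1, 2, 0, 1, 1]
Reconstruct: [2, 3, 3, 4, 5, 6, 6, 8, 9]


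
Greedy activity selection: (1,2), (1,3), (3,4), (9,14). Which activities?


Greedy: pick earliest-ending, then skip overlaps.
Selected (3 activities): [(1, 2), (3, 4), (9, 14)]


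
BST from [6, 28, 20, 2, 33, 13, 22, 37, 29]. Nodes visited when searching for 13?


BST root = 6
Search for 13: compare at each node
Path: [6, 28, 20, 13]


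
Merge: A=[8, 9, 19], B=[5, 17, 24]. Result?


Compare heads, take smaller each step.
Merged: [5, 8, 9, 17, 19, 24]


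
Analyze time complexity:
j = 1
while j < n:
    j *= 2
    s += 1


Per nesting level: O(log n) = O(log n)
Complexity: O(log n)


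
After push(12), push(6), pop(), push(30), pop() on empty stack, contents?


push(12) -> [12]
push(6) -> [12, 6]
pop() returns 6 -> [12]
push(30) -> [12, 30]
pop() returns 30 -> [12]
Final stack (bottom to top): [12]


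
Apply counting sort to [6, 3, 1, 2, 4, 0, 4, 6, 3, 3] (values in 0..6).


Count array: [1, 1, 1, 3, 2, 0, 2]
Reconstruct: [0, 1, 2, 3, 3, 3, 4, 4, 6, 6]


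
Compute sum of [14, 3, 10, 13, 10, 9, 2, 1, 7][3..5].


Prefix sums: [0, 14, 17, 27, 40, 50, 59, 61, 62, 69]
Sum[3..5] = prefix[6] - prefix[3] = 59 - 27 = 32


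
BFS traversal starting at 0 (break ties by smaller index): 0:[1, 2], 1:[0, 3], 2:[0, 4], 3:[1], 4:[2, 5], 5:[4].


BFS queue: start with [0]
Visit order: [0, 1, 2, 3, 4, 5]


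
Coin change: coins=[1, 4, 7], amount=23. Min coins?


dp[0]=0; dp[i]=1+min(dp[i-c] for c in coins)
...dp[18]=3, dp[19]=4, dp[20]=5, dp[21]=3, dp[22]=4, dp[23]=5
Minimum coins for 23 = 5


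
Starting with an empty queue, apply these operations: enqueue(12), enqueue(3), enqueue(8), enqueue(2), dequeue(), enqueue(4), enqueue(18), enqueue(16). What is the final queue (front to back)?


enqueue(12) -> [12]
enqueue(3) -> [12, 3]
enqueue(8) -> [12, 3, 8]
enqueue(2) -> [12, 3, 8, 2]
dequeue() returns 12 -> [3, 8, 2]
enqueue(4) -> [3, 8, 2, 4]
enqueue(18) -> [3, 8, 2, 4, 18]
enqueue(16) -> [3, 8, 2, 4, 18, 16]
Final queue (front to back): [3, 8, 2, 4, 18, 16]


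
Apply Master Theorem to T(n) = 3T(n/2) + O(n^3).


a=3, b=2, c=3. log_2(3)=1.585 < c=3. Case 3: O(n^c) = O(n^3)
Complexity: O(n^3)


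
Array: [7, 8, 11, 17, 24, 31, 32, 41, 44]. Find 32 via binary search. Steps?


Search for 32:
[0,8] mid=4 arr[4]=24
[5,8] mid=6 arr[6]=32
Total: 2 comparisons


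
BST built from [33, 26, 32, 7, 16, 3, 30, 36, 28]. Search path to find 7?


BST root = 33
Search for 7: compare at each node
Path: [33, 26, 7]


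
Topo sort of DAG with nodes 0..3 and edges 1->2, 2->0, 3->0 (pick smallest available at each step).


Kahn's algorithm, process smallest node first
Order: [1, 2, 3, 0]


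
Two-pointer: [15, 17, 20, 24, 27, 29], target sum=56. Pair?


Two pointers: lo=0, hi=5
Found pair: (27, 29) summing to 56


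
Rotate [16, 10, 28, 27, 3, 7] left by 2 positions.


Left rotate by 2: [28, 27, 3, 7, 16, 10]


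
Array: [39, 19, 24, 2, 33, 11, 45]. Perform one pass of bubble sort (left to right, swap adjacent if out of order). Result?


After one pass: [19, 24, 2, 33, 11, 39, 45]


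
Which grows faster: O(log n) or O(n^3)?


logarithmic grows slower than cubic
O(log n) is asymptotically smaller; O(n^3) grows faster


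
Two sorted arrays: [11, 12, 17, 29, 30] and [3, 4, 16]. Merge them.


Compare heads, take smaller each step.
Merged: [3, 4, 11, 12, 16, 17, 29, 30]


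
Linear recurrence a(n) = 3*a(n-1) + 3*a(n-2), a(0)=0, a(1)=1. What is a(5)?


Build bottom-up:
...a(3)=12, a(4)=45, a(5)=3*45+3*12=171


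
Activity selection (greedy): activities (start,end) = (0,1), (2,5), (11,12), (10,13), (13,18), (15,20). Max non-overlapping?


Greedy: pick earliest-ending, then skip overlaps.
Selected (4 activities): [(0, 1), (2, 5), (11, 12), (13, 18)]


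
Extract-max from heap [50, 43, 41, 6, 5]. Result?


Max = 50
Replace root with last, heapify down
Resulting heap: [43, 6, 41, 5]


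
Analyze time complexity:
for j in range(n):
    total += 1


Per nesting level: O(n) = O(n)
Complexity: O(n)


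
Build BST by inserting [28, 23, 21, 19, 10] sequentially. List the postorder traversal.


Root = 28; build tree by BST insertion.
Postorder traversal: [10, 19, 21, 23, 28]


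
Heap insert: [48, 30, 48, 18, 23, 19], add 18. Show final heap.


Append 18: [48, 30, 48, 18, 23, 19, 18]
Bubble up: no swaps needed
Result: [48, 30, 48, 18, 23, 19, 18]


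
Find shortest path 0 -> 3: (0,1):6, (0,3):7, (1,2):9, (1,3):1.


Dijkstra from 0:
Distances: {0: 0, 1: 6, 2: 15, 3: 7}
Shortest distance to 3 = 7, path = [0, 3]


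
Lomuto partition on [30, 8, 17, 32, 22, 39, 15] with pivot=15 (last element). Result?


Elements <= 15 go left of pivot.
Result: [8, 15, 17, 32, 22, 39, 30], pivot at index 1


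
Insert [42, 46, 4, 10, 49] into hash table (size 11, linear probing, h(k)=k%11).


Insertions: 42->slot 9; 46->slot 2; 4->slot 4; 10->slot 10; 49->slot 5
Table: [None, None, 46, None, 4, 49, None, None, None, 42, 10]


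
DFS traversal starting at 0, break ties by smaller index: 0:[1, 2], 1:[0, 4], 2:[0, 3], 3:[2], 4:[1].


DFS stack-based: start with [0]
Visit order: [0, 1, 4, 2, 3]


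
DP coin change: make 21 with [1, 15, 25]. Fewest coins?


dp[0]=0; dp[i]=1+min(dp[i-c] for c in coins)
...dp[16]=2, dp[17]=3, dp[18]=4, dp[19]=5, dp[20]=6, dp[21]=7
Minimum coins for 21 = 7


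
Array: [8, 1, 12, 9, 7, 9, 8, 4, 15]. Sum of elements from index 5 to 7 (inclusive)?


Prefix sums: [0, 8, 9, 21, 30, 37, 46, 54, 58, 73]
Sum[5..7] = prefix[8] - prefix[5] = 58 - 37 = 21


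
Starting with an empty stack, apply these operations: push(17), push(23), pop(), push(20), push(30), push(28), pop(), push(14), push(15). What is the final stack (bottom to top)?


push(17) -> [17]
push(23) -> [17, 23]
pop() returns 23 -> [17]
push(20) -> [17, 20]
push(30) -> [17, 20, 30]
push(28) -> [17, 20, 30, 28]
pop() returns 28 -> [17, 20, 30]
push(14) -> [17, 20, 30, 14]
push(15) -> [17, 20, 30, 14, 15]
Final stack (bottom to top): [17, 20, 30, 14, 15]


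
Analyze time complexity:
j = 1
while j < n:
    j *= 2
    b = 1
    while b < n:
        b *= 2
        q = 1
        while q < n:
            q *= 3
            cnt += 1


Per nesting level: O(log n) * O(log n) * O(log n) = O((log n)^3)
Complexity: O((log n)^3)


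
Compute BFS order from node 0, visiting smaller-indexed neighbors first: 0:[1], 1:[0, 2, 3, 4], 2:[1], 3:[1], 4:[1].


BFS queue: start with [0]
Visit order: [0, 1, 2, 3, 4]


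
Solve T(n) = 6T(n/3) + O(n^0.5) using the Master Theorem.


a=6, b=3, c=0.5. log_3(6)=1.631 > c=0.5. Case 1: O(n^log_b(a)) = O(n^1.631)
Complexity: O(n^1.631)


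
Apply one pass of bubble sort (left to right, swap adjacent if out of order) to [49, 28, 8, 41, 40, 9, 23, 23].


After one pass: [28, 8, 41, 40, 9, 23, 23, 49]


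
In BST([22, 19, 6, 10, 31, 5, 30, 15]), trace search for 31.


BST root = 22
Search for 31: compare at each node
Path: [22, 31]


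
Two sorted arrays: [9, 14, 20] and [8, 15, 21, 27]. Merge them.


Compare heads, take smaller each step.
Merged: [8, 9, 14, 15, 20, 21, 27]


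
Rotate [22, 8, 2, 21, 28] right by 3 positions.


Right rotate by 3: [2, 21, 28, 22, 8]


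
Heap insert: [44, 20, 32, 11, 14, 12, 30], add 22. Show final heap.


Append 22: [44, 20, 32, 11, 14, 12, 30, 22]
Bubble up: swap idx 7(22) with idx 3(11); swap idx 3(22) with idx 1(20)
Result: [44, 22, 32, 20, 14, 12, 30, 11]


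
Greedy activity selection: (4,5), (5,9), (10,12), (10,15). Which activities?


Greedy: pick earliest-ending, then skip overlaps.
Selected (3 activities): [(4, 5), (5, 9), (10, 12)]


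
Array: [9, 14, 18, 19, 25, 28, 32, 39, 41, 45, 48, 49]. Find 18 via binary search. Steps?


Search for 18:
[0,11] mid=5 arr[5]=28
[0,4] mid=2 arr[2]=18
Total: 2 comparisons


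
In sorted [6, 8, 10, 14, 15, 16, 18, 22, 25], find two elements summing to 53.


Two pointers: lo=0, hi=8
No pair sums to 53


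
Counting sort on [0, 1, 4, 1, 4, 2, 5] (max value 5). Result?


Count array: [1, 2, 1, 0, 2, 1]
Reconstruct: [0, 1, 1, 2, 4, 4, 5]


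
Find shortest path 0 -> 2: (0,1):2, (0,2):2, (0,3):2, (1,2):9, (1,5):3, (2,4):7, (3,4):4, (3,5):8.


Dijkstra from 0:
Distances: {0: 0, 1: 2, 2: 2, 3: 2, 4: 6, 5: 5}
Shortest distance to 2 = 2, path = [0, 2]


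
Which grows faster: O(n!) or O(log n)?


logarithmic grows slower than factorial
O(log n) is asymptotically smaller; O(n!) grows faster


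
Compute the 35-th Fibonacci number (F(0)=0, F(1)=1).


F(n)=F(n-1)+F(n-2)
...F(33)=3524578, F(34)=5702887, F(35)=9227465


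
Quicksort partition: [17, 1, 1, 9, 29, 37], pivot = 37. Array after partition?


Elements <= 37 go left of pivot.
Result: [17, 1, 1, 9, 29, 37], pivot at index 5


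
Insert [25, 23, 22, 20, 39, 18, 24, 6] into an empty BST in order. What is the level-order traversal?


Root = 25; build tree by BST insertion.
Level-Order traversal: [25, 23, 39, 22, 24, 20, 18, 6]


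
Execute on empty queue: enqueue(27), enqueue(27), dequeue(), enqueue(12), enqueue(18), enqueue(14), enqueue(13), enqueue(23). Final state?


enqueue(27) -> [27]
enqueue(27) -> [27, 27]
dequeue() returns 27 -> [27]
enqueue(12) -> [27, 12]
enqueue(18) -> [27, 12, 18]
enqueue(14) -> [27, 12, 18, 14]
enqueue(13) -> [27, 12, 18, 14, 13]
enqueue(23) -> [27, 12, 18, 14, 13, 23]
Final queue (front to back): [27, 12, 18, 14, 13, 23]


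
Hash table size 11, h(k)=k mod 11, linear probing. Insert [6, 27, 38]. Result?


Insertions: 6->slot 6; 27->slot 5; 38->slot 7
Table: [None, None, None, None, None, 27, 6, 38, None, None, None]


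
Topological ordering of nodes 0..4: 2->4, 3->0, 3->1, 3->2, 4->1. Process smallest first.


Kahn's algorithm, process smallest node first
Order: [3, 0, 2, 4, 1]


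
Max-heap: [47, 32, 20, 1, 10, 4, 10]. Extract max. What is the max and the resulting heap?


Max = 47
Replace root with last, heapify down
Resulting heap: [32, 10, 20, 1, 10, 4]


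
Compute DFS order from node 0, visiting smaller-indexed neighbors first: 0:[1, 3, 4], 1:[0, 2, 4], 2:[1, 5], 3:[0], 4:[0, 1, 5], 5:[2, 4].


DFS stack-based: start with [0]
Visit order: [0, 1, 2, 5, 4, 3]


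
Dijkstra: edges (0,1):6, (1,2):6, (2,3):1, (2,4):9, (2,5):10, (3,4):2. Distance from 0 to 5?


Dijkstra from 0:
Distances: {0: 0, 1: 6, 2: 12, 3: 13, 4: 15, 5: 22}
Shortest distance to 5 = 22, path = [0, 1, 2, 5]


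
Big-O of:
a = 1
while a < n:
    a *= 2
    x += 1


Per nesting level: O(log n) = O(log n)
Complexity: O(log n)


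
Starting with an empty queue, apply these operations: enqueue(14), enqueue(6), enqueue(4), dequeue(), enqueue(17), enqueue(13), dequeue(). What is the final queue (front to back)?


enqueue(14) -> [14]
enqueue(6) -> [14, 6]
enqueue(4) -> [14, 6, 4]
dequeue() returns 14 -> [6, 4]
enqueue(17) -> [6, 4, 17]
enqueue(13) -> [6, 4, 17, 13]
dequeue() returns 6 -> [4, 17, 13]
Final queue (front to back): [4, 17, 13]


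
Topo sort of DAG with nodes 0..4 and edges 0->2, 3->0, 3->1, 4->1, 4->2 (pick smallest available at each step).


Kahn's algorithm, process smallest node first
Order: [3, 0, 4, 1, 2]


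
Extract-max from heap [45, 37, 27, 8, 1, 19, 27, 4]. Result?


Max = 45
Replace root with last, heapify down
Resulting heap: [37, 8, 27, 4, 1, 19, 27]


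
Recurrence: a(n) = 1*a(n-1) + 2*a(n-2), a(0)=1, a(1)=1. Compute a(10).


Build bottom-up:
...a(8)=171, a(9)=341, a(10)=1*341+2*171=683


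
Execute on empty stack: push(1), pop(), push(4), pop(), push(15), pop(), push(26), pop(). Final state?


push(1) -> [1]
pop() returns 1 -> []
push(4) -> [4]
pop() returns 4 -> []
push(15) -> [15]
pop() returns 15 -> []
push(26) -> [26]
pop() returns 26 -> []
Final stack (bottom to top): []


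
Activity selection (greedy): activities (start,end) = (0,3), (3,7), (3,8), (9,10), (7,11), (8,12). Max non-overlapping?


Greedy: pick earliest-ending, then skip overlaps.
Selected (3 activities): [(0, 3), (3, 7), (9, 10)]


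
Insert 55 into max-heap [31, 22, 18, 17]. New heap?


Append 55: [31, 22, 18, 17, 55]
Bubble up: swap idx 4(55) with idx 1(22); swap idx 1(55) with idx 0(31)
Result: [55, 31, 18, 17, 22]


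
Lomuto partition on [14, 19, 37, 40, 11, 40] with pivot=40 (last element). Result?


Elements <= 40 go left of pivot.
Result: [14, 19, 37, 40, 11, 40], pivot at index 5


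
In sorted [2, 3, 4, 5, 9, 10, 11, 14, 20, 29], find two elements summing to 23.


Two pointers: lo=0, hi=9
Found pair: (3, 20) summing to 23


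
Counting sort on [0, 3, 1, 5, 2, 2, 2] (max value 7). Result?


Count array: [1, 1, 3, 1, 0, 1, 0, 0]
Reconstruct: [0, 1, 2, 2, 2, 3, 5]


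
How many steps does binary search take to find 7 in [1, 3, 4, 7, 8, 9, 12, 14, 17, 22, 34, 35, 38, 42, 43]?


Search for 7:
[0,14] mid=7 arr[7]=14
[0,6] mid=3 arr[3]=7
Total: 2 comparisons


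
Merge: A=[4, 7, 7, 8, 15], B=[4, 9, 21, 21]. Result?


Compare heads, take smaller each step.
Merged: [4, 4, 7, 7, 8, 9, 15, 21, 21]


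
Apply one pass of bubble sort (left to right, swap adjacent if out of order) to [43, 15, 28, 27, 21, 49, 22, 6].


After one pass: [15, 28, 27, 21, 43, 22, 6, 49]


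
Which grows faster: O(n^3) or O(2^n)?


cubic grows slower than exponential
O(n^3) is asymptotically smaller; O(2^n) grows faster


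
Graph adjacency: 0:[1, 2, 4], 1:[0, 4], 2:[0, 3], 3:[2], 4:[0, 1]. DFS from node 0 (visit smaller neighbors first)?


DFS stack-based: start with [0]
Visit order: [0, 1, 4, 2, 3]


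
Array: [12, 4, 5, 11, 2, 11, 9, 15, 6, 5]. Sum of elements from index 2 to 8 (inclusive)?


Prefix sums: [0, 12, 16, 21, 32, 34, 45, 54, 69, 75, 80]
Sum[2..8] = prefix[9] - prefix[2] = 75 - 16 = 59


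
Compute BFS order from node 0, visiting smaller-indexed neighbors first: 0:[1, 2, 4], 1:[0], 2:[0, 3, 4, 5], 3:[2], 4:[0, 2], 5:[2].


BFS queue: start with [0]
Visit order: [0, 1, 2, 4, 3, 5]


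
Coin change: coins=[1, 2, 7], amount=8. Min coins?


dp[0]=0; dp[i]=1+min(dp[i-c] for c in coins)
...dp[3]=2, dp[4]=2, dp[5]=3, dp[6]=3, dp[7]=1, dp[8]=2
Minimum coins for 8 = 2


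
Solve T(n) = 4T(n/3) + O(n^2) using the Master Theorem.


a=4, b=3, c=2. log_3(4)=1.262 < c=2. Case 3: O(n^c) = O(n^2)
Complexity: O(n^2)


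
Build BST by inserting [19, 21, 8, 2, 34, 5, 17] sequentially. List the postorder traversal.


Root = 19; build tree by BST insertion.
Postorder traversal: [5, 2, 17, 8, 34, 21, 19]


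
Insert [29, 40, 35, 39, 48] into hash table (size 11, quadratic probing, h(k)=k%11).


Insertions: 29->slot 7; 40->slot 8; 35->slot 2; 39->slot 6; 48->slot 4
Table: [None, None, 35, None, 48, None, 39, 29, 40, None, None]


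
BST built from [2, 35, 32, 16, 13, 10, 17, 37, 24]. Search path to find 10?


BST root = 2
Search for 10: compare at each node
Path: [2, 35, 32, 16, 13, 10]


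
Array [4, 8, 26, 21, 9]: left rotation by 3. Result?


Left rotate by 3: [21, 9, 4, 8, 26]


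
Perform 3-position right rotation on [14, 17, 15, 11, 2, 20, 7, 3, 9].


Right rotate by 3: [7, 3, 9, 14, 17, 15, 11, 2, 20]


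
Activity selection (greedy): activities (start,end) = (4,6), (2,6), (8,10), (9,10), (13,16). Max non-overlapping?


Greedy: pick earliest-ending, then skip overlaps.
Selected (3 activities): [(4, 6), (8, 10), (13, 16)]


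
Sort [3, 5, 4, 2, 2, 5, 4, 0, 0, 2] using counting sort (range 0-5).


Count array: [2, 0, 3, 1, 2, 2]
Reconstruct: [0, 0, 2, 2, 2, 3, 4, 4, 5, 5]


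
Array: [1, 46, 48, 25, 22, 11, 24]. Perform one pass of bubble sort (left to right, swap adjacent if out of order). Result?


After one pass: [1, 46, 25, 22, 11, 24, 48]


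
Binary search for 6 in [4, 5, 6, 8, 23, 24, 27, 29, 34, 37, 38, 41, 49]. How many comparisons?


Search for 6:
[0,12] mid=6 arr[6]=27
[0,5] mid=2 arr[2]=6
Total: 2 comparisons
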